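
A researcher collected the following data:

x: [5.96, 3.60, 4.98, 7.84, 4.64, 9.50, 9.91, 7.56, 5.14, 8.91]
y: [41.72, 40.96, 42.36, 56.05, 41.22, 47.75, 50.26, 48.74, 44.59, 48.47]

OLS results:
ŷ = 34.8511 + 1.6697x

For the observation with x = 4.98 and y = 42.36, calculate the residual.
Residual = -0.8062

The residual is the difference between the actual value and the predicted value:

Residual = y - ŷ

Step 1: Calculate predicted value
ŷ = 34.8511 + 1.6697 × 4.98
ŷ = 43.1662

Step 2: Calculate residual
Residual = 42.36 - 43.1662
Residual = -0.8062

The residual is negative, so the observed y = 42.36 sits below the regression line (the line overestimates it by 0.8062).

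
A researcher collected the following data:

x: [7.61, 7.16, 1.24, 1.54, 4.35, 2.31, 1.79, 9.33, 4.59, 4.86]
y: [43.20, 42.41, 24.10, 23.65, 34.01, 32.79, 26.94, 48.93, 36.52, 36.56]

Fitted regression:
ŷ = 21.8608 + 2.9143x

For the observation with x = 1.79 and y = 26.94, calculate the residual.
Residual = -0.1374

The residual is the difference between the actual value and the predicted value:

Residual = y - ŷ

Step 1: Calculate predicted value
ŷ = 21.8608 + 2.9143 × 1.79
ŷ = 27.0774

Step 2: Calculate residual
Residual = 26.94 - 27.0774
Residual = -0.1374

The residual is negative, so the observed y = 26.94 sits below the regression line (the line overestimates it by 0.1374).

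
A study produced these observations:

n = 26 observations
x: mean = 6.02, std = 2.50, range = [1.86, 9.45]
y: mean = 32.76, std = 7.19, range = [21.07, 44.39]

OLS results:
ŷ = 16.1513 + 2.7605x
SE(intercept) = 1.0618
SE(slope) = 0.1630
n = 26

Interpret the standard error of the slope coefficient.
The slope 2.7605 is pinned down to within about ±0.1630 (one SE) by these data — relative uncertainty 5.9%, i.e. precise.

SE(β̂₁) = s / √Sxx, where s is the residual standard deviation and Sxx = Σ(x − x̄)². It is the yardstick for how far β̂₁ = 2.7605 could plausibly be from the true slope.

Relative precision:
- SE / |β̂₁| = 0.1630 / 2.7605 = 5.9%
- Rule of thumb (under 20%: precise; 20% to under 50%: moderately precise; 50% or more: imprecise) → precise

Link to interval estimation: a confidence interval for β₁ is β̂₁ ± t* × 0.1630, so SE sets the half-width per unit of t*.

What drives SE(β̂₁): larger n (here n = 26) → smaller SE.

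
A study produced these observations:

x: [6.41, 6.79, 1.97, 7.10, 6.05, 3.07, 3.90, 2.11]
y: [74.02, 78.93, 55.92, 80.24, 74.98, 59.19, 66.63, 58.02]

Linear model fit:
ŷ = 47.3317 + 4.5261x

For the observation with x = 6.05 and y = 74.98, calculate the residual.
Residual = 0.2654

The residual is the difference between the actual value and the predicted value:

Residual = y - ŷ

Step 1: Calculate predicted value
ŷ = 47.3317 + 4.5261 × 6.05
ŷ = 74.7146

Step 2: Calculate residual
Residual = 74.98 - 74.7146
Residual = 0.2654

Sign check: y > ŷ, so the point is above the line and the fit underestimates here.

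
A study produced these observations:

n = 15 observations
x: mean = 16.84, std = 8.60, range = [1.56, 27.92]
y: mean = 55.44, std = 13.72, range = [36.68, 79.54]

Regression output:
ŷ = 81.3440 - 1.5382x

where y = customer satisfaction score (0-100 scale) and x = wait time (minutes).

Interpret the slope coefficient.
An increase of one minute in wait time is associated with a 1.5382 points decrease in predicted satisfaction score.

The slope β₁ = -1.5382 gives the rate at which the fitted satisfaction score changes with wait time.

Interpretation:
- Wait time up by 1 minute → predicted satisfaction score decreases by 1.5382 points
- The effect is assumed constant over the observed range of x (linearity)

(β₀ = 81.3440 is the fitted value at x = 0 and is not part of the slope interpretation.)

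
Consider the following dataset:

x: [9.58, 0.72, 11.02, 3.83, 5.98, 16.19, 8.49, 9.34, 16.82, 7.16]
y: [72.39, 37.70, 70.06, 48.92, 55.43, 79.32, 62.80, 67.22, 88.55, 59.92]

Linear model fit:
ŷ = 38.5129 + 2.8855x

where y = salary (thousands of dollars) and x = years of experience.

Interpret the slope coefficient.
On average, salary is about 2.8855 thousand dollars higher for every extra year of experience.

β₁ = 2.8855 is the change in predicted salary (thousand dollars) per additional year of experience.

Interpretation:
- Experience up by 1 year → predicted salary increases by 2.8855 thousand dollars
- This is a linear approximation: the same per-unit change is assumed across the whole observed x range
- The sign (+) gives the direction; the magnitude 2.8855 gives the size of the effect per year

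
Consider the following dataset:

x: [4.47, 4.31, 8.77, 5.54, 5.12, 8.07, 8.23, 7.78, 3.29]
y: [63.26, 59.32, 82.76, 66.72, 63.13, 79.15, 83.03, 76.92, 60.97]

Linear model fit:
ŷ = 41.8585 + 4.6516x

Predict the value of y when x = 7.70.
ŷ = 77.6758

x = 7.70 lies inside the observed range [3.29, 8.77], so the fitted equation applies directly:

ŷ = 41.8585 + 4.6516 × 7.70
ŷ = 41.8585 + 35.8173
ŷ = 77.6758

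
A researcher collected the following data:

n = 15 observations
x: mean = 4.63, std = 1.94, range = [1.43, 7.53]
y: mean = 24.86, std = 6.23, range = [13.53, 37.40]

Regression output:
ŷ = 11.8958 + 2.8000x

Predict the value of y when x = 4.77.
ŷ = 25.2518

x = 4.77 lies inside the observed range [1.43, 7.53], so the fitted equation applies directly:

ŷ = 11.8958 + 2.8000 × 4.77
ŷ = 11.8958 + 13.3560
ŷ = 25.2518

This is the fitted mean response at that x — an individual observation would come with a wider prediction interval.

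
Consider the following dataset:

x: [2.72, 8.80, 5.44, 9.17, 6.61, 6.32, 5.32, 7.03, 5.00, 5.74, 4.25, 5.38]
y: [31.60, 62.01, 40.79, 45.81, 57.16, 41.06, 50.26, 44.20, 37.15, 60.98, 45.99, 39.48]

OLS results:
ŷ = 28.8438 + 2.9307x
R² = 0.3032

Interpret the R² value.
About 30.32% of the variability in y is accounted for by the regression on x (R² = 0.3032) — a moderate linear fit.

R² (coefficient of determination) measures the proportion of variance in y explained by the regression model.

Here R² = 0.3032:
- Explained: 30.32% of the variation in y
- Unexplained (residual): 100% − 30.32% = 69.68%
- Rule of thumb (below 0.3 weak; 0.3 to below 0.7 moderate; 0.7 and above strong) → moderate

Equivalently, for simple linear regression R² = r², so |r| = √0.3032 ≈ 0.5506.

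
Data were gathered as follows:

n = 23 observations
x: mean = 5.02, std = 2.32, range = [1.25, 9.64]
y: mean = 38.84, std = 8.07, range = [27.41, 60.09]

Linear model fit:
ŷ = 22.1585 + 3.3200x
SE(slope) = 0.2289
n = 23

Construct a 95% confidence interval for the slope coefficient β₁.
The 95% CI for β₁ is (2.8440, 3.7960)

Confidence interval for the slope:

The 95% CI for β₁ is: β̂₁ ± t*(α/2, n-2) × SE(β̂₁)

Step 1: Find critical t-value
- Confidence level = 0.95
- Degrees of freedom = n - 2 = 23 - 2 = 21
- t*(α/2, 21) = 2.0796

Step 2: Calculate margin of error
Margin = 2.0796 × 0.2289 = 0.4760

Step 3: Construct interval
CI = 3.3200 ± 0.4760
CI = (2.8440, 3.7960)

Interpretation: each one-unit increase in x is associated with a change in mean y of between 2.8440 and 3.7960, with 95% confidence.
Both endpoints are positive, so the data support a genuinely positive slope at this confidence level.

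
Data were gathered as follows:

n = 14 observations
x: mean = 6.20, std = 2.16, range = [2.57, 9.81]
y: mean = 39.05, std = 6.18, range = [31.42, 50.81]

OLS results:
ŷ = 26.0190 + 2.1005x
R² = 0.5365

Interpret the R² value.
R² = 0.5365 means 53.65% of the variation in y is explained by the linear relationship with x. This indicates a moderate fit.

R² = 1 − SS_res/SS_tot compares the residual scatter to the total scatter of y about its mean.

Here R² = 0.5365:
- Explained: 53.65% of the variation in y
- Unexplained (residual): 100% − 53.65% = 46.35%
- Rule of thumb (below 0.3 weak; 0.3 to below 0.7 moderate; 0.7 and above strong) → moderate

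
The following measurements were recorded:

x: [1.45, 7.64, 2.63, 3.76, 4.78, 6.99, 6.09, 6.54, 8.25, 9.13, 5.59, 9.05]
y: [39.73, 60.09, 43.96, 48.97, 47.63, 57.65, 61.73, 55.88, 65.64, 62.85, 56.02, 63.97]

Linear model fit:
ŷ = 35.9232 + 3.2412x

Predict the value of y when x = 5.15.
ŷ = 52.6154

x = 5.15 lies inside the observed range [1.45, 9.13], so the fitted equation applies directly:

ŷ = 35.9232 + 3.2412 × 5.15
ŷ = 35.9232 + 16.6922
ŷ = 52.6154

This is a point prediction; actual observations scatter around it by roughly the residual standard deviation.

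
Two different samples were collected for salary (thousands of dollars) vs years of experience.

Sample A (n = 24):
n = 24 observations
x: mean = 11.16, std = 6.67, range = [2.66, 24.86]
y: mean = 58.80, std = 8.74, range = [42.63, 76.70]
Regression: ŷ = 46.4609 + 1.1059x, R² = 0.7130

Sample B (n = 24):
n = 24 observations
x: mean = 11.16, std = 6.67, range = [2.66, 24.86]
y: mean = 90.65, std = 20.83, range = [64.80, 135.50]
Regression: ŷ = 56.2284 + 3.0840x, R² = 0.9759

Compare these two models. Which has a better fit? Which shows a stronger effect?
Model B has the better fit (R² = 0.9759 vs 0.7130). Model B shows the stronger effect (|β₁| = 3.0840 vs 1.1059).

Model Comparison:

Which explains more variance? (R²)
- Model A: R² = 0.7130 → 71.30% of variance in salary explained
- Model B: R² = 0.9759 → 97.59% of variance in salary explained
- 0.9759 > 0.7130 → Model B has the better fit

Effect size (slope magnitude):
- Model A: β₁ = 1.1059 → predicted salary rises 1.1059 thousand dollars per additional year of experience
- Model B: β₁ = 3.0840 → predicted salary rises 3.0840 thousand dollars per additional year of experience
- |1.1059| < |3.0840| → Model B shows the stronger marginal effect

Note: A better fit (higher R²) doesn't necessarily mean a more important relationship.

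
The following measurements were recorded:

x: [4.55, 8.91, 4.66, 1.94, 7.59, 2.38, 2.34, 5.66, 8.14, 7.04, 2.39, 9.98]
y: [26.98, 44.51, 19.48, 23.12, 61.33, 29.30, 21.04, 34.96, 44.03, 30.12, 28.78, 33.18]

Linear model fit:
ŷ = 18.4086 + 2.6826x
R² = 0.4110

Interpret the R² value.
The model explains 41.10% of the variance in y (R² = 0.4110), leaving 58.90% unexplained; the fit is moderate.

R² = 1 − SS_res/SS_tot compares the residual scatter to the total scatter of y about its mean.

Here R² = 0.4110:
- Explained: 41.10% of the variation in y
- Unexplained (residual): 100% − 41.10% = 58.90%
- Rule of thumb (below 0.3 weak; 0.3 to below 0.7 moderate; 0.7 and above strong) → moderate

Equivalently, for simple linear regression R² = r², so |r| = √0.4110 ≈ 0.6411.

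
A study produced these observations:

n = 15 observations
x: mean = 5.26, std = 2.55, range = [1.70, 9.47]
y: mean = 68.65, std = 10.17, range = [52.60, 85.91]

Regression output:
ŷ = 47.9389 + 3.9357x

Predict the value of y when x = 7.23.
ŷ = 76.3940

To predict y for x = 7.23, substitute into the regression equation:

ŷ = 47.9389 + 3.9357 × 7.23
ŷ = 47.9389 + 28.4551
ŷ = 76.3940

This is a point prediction; actual observations scatter around it by roughly the residual standard deviation.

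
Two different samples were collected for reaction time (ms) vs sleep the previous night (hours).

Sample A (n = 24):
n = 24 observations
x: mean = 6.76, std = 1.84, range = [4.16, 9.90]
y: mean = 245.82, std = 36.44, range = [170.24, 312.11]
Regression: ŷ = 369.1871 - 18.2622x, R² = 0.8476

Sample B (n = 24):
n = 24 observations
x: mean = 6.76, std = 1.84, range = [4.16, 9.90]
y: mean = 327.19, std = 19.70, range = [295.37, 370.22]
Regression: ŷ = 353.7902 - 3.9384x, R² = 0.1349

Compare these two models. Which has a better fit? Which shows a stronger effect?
Model A has the better fit (R² = 0.8476 vs 0.1349). Model A shows the stronger effect (|β₁| = 18.2622 vs 3.9384).

Model Comparison:

Goodness of fit (R²):
- Model A: R² = 0.8476 → 84.76% of variance in reaction time explained
- Model B: R² = 0.1349 → 13.49% of variance in reaction time explained
- 0.8476 > 0.1349 → Model A has the better fit

Effect size (slope magnitude):
- Model A: β₁ = -18.2622 → predicted reaction time falls 18.2622 ms per additional hour of sleep
- Model B: β₁ = -3.9384 → predicted reaction time falls 3.9384 ms per additional hour of sleep
- |-18.2622| > |-3.9384| → Model A shows the stronger marginal effect

Note: The two samples could reflect different populations, time periods, or measurement quality.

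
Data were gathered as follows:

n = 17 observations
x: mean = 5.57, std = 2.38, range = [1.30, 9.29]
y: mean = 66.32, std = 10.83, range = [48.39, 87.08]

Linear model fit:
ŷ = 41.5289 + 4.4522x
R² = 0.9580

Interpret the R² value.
The model explains 95.80% of the variance in y (R² = 0.9580), leaving 4.20% unexplained; the fit is strong.

The coefficient of determination R² is the fraction of the total variation in y that the fitted line accounts for.

Here R² = 0.9580:
- Explained: 95.80% of the variation in y
- Unexplained (residual): 100% − 95.80% = 4.20%
- Rule of thumb (below 0.3 weak; 0.3 to below 0.7 moderate; 0.7 and above strong) → strong

Note: R² never decreases when predictors are added, so it should not be used alone to compare models of different size.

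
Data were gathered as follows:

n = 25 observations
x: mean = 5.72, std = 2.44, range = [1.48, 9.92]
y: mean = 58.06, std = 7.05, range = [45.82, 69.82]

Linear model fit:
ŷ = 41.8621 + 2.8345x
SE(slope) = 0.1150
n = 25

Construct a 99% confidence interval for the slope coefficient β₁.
The 99% CI for β₁ is (2.5117, 3.1573)

Confidence interval for the slope:

The 99% CI for β₁ is: β̂₁ ± t*(α/2, n-2) × SE(β̂₁)

Step 1: Find critical t-value
- Confidence level = 0.99
- Degrees of freedom = n - 2 = 25 - 2 = 23
- t*(α/2, 23) = 2.8073

Step 2: Calculate margin of error
Margin = 2.8073 × 0.1150 = 0.3228

Step 3: Construct interval
CI = 2.8345 ± 0.3228
CI = (2.5117, 3.1573)

Interpretation: intervals built this way capture the true β₁ in 99% of repeated samples; here the plausible range for the per-unit effect of x on y is 2.5117 to 3.1573.
Both endpoints are positive, so the data support a genuinely positive slope at this confidence level.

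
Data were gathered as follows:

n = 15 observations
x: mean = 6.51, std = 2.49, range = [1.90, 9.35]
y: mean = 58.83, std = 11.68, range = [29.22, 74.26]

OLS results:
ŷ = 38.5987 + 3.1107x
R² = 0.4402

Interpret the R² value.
About 44.02% of the variability in y is accounted for by the regression on x (R² = 0.4402) — a moderate linear fit.

The coefficient of determination R² is the fraction of the total variation in y that the fitted line accounts for.

Here R² = 0.4402:
- Explained: 44.02% of the variation in y
- Unexplained (residual): 100% − 44.02% = 55.98%
- Rule of thumb (below 0.3 weak; 0.3 to below 0.7 moderate; 0.7 and above strong) → moderate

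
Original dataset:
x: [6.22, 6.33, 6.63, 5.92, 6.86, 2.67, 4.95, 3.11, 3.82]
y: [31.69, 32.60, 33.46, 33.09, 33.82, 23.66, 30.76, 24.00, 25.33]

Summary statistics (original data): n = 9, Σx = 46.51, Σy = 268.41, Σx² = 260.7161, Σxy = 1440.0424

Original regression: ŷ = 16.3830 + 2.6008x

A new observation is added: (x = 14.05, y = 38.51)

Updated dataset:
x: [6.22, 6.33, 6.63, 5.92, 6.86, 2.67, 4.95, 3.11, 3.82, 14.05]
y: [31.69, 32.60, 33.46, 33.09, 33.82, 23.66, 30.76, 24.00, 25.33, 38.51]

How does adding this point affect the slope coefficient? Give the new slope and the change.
Adding the point moves β₁ from 2.6008 to 1.3397, i.e. it decreases by 1.2611 (-48.5%).

The new point has HIGH LEVERAGE: x = 14.05 is far from the original mean x̄ = 46.51/9 ≈ 5.17 (original range [2.67, 6.86]).

Step 1: Update the sums with the new point (n goes from 9 to 10)
Σx  = 46.51 + 14.05 = 60.56
Σy  = 268.41 + 38.51 = 306.92
Σx² = 260.7161 + 14.05² = 260.7161 + 197.4025 = 458.1186
Σxy = 1440.0424 + 14.05×38.51 = 1440.0424 + 541.0655 = 1981.1079

Step 2: Recompute the slope with b₁ = (nΣxy − ΣxΣy) / (nΣx² − (Σx)²)
Numerator   = 10×1981.1079 − 60.56×306.92 = 19811.0790 − 18587.0752 = 1224.0038
Denominator = 10×458.1186 − 60.56² = 4581.1860 − 3667.5136 = 913.6724
b₁(new) = 1224.0038 / 913.6724 = 1.3397

(Same formula on the original sums: (9×1440.0424 − 46.51×268.41) / (9×260.7161 − 46.51²) = 476.6325 / 183.2648 = 2.6008, matching the given fit.)

Step 3: Change in slope
Δβ₁ = 1.3397 − 2.6008 = -1.2611
Relative change = -1.2611 / 2.6008 × 100% = -48.5%
→ the slope decreases when the point is added.

Because the point sits below the extension of the original line at a high-leverage x, it tilts the fit down.
In practice: refit with and without it and report both if conclusions differ; check such a point for data-entry or measurement error.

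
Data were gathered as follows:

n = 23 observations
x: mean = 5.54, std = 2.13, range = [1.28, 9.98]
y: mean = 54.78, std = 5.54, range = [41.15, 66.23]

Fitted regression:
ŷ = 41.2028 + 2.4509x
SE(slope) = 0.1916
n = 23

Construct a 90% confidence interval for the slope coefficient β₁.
The 90% CI for β₁ is (2.1212, 2.7806)

Confidence interval for the slope:

The 90% CI for β₁ is: β̂₁ ± t*(α/2, n-2) × SE(β̂₁)

Step 1: Find critical t-value
- Confidence level = 0.9
- Degrees of freedom = n - 2 = 23 - 2 = 21
- t*(α/2, 21) = 1.7207

Step 2: Calculate margin of error
Margin = 1.7207 × 0.1916 = 0.3297

Step 3: Construct interval
CI = 2.4509 ± 0.3297
CI = (2.1212, 2.7806)

Interpretation: intervals built this way capture the true β₁ in 90% of repeated samples; here the plausible range for the per-unit effect of x on y is 2.1212 to 2.7806.
Both endpoints are positive, so the data support a genuinely positive slope at this confidence level.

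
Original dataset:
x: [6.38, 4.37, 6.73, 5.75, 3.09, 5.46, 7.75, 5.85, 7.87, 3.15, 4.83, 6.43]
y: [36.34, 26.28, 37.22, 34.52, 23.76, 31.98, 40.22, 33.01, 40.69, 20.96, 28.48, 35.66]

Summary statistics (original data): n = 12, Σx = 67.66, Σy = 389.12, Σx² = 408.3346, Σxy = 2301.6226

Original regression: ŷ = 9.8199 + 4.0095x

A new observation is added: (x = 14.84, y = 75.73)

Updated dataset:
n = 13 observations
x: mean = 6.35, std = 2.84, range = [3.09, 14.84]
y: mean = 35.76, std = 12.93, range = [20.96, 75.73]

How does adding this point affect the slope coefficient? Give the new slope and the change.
The slope changes from 4.0095 to 4.5280 (change of +0.5185, or +12.9%).

The new point has HIGH LEVERAGE: x = 14.84 is far from the original mean x̄ = 67.66/12 ≈ 5.64 (original range [3.09, 7.87]).

Step 1: Update the sums with the new point (n goes from 12 to 13)
Σx  = 67.66 + 14.84 = 82.50
Σy  = 389.12 + 75.73 = 464.85
Σx² = 408.3346 + 14.84² = 408.3346 + 220.2256 = 628.5602
Σxy = 2301.6226 + 14.84×75.73 = 2301.6226 + 1123.8332 = 3425.4558

Step 2: Recompute the slope with b₁ = (nΣxy − ΣxΣy) / (nΣx² − (Σx)²)
Numerator   = 13×3425.4558 − 82.50×464.85 = 44530.9254 − 38350.1250 = 6180.8004
Denominator = 13×628.5602 − 82.50² = 8171.2826 − 6806.2500 = 1365.0326
b₁(new) = 6180.8004 / 1365.0326 = 4.5280

(Same formula on the original sums: (12×2301.6226 − 67.66×389.12) / (12×408.3346 − 67.66²) = 1291.6120 / 322.1396 = 4.0095, matching the given fit.)

Step 3: Change in slope
Δβ₁ = 4.5280 − 4.0095 = +0.5185
Relative change = +0.5185 / 4.0095 × 100% = +12.9%
→ the slope increases when the point is added.

A high-leverage point only changes the slope if it is off the original line; here y = 75.73 is above the original trend, so the slope increases.
In practice: refit with and without it and report both if conclusions differ; examine leverage (hᵢ) and Cook's distance rather than deleting it automatically.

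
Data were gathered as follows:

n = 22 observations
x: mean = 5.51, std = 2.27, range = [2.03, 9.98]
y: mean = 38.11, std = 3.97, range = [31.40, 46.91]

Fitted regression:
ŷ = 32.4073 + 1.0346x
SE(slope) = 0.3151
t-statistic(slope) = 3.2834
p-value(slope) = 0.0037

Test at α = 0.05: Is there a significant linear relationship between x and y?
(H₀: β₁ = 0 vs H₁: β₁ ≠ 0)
Reject H₀: p-value = 0.0037 < α = 0.05. The linear relationship is significant at the 5% level.

Hypothesis test for the slope coefficient:

H₀: β₁ = 0 (no linear relationship)
H₁: β₁ ≠ 0 (linear relationship exists)

Test statistic: t = β̂₁ / SE(β̂₁) = 1.0346 / 0.3151 = 3.2834

With df = 20, the two-sided p-value for |t| = 3.2834 is 0.0037.

Decision rule: reject H₀ if p-value < α.
p-value = 0.0037 < α = 0.05 → reject H₀.

At α = 0.05 the data do provide convincing evidence of a nonzero slope.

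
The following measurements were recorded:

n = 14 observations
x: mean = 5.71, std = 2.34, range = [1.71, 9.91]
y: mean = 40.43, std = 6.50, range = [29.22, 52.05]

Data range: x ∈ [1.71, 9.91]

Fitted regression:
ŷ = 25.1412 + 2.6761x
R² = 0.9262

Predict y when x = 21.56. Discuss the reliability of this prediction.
ŷ = 82.8379 (extrapolation — x = 21.56 lies outside [1.71, 9.91], so reliability is low).

Prediction calculation:
ŷ = 25.1412 + 2.6761 × 21.56
ŷ = 82.8379

Reliability:
- Data range: x ∈ [1.71, 9.91]
- Prediction point: x = 21.56 is 11.65 units above the observed range → this is EXTRAPOLATION, not interpolation

Why that matters here:
- There are no observations near this x to validate the fitted line there
- The standard error of prediction grows with (x − x̄)², and x = 21.56 is far from x̄ = 5.71
- Real relationships often flatten, saturate, or turn nonlinear at extremes

Report the number if required, but flag clearly that it is an extrapolation.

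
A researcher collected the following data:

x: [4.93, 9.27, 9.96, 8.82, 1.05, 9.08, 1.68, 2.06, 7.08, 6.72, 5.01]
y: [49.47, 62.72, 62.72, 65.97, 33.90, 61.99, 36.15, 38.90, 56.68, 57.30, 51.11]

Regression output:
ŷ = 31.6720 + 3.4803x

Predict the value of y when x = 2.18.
ŷ = 39.2591

Plug x = 2.18 into the fitted line:

ŷ = 31.6720 + 3.4803 × 2.18
ŷ = 31.6720 + 7.5871
ŷ = 39.2591

This is a point prediction; actual observations scatter around it by roughly the residual standard deviation.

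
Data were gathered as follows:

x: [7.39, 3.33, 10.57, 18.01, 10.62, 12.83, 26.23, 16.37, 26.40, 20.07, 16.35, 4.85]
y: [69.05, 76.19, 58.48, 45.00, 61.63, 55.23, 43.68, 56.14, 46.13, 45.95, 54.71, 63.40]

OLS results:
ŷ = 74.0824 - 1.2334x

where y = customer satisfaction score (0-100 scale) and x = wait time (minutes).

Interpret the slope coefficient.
On average, satisfaction score is about 1.2334 points lower for every extra minute of wait time.

The slope coefficient β₁ = -1.2334 represents the marginal effect of wait time on satisfaction score.

Interpretation:
- Wait time up by 1 minute → predicted satisfaction score decreases by 1.2334 points
- This is a linear approximation: the same per-unit change is assumed across the whole observed x range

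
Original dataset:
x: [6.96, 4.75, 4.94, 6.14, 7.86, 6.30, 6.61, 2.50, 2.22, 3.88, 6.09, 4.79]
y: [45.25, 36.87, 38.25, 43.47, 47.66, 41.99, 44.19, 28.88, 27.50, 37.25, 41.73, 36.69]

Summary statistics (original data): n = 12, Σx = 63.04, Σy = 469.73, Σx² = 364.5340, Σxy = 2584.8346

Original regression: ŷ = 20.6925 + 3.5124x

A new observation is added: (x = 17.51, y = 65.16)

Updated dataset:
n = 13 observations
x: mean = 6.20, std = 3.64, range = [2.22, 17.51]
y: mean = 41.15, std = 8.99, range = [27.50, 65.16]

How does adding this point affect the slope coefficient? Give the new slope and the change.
New slope β₁ = 2.3921 versus 3.5124 before: a change of -1.1203 (-31.9%).

The new point has HIGH LEVERAGE: x = 17.51 is far from the original mean x̄ = 63.04/12 ≈ 5.25 (original range [2.22, 7.86]).

Step 1: Update the sums with the new point (n goes from 12 to 13)
Σx  = 63.04 + 17.51 = 80.55
Σy  = 469.73 + 65.16 = 534.89
Σx² = 364.5340 + 17.51² = 364.5340 + 306.6001 = 671.1341
Σxy = 2584.8346 + 17.51×65.16 = 2584.8346 + 1140.9516 = 3725.7862

Step 2: Recompute the slope with b₁ = (nΣxy − ΣxΣy) / (nΣx² − (Σx)²)
Numerator   = 13×3725.7862 − 80.55×534.89 = 48435.2206 − 43085.3895 = 5349.8311
Denominator = 13×671.1341 − 80.55² = 8724.7433 − 6488.3025 = 2236.4408
b₁(new) = 5349.8311 / 2236.4408 = 2.3921

(Same formula on the original sums: (12×2584.8346 − 63.04×469.73) / (12×364.5340 − 63.04²) = 1406.2360 / 400.3664 = 3.5124, matching the given fit.)

Step 3: Change in slope
Δβ₁ = 2.3921 − 3.5124 = -1.1203
Relative change = -1.1203 / 3.5124 × 100% = -31.9%
→ the slope decreases when the point is added.

A high-leverage point only changes the slope if it is off the original line; here y = 65.16 is below the original trend, so the slope decreases.
In practice: examine leverage (hᵢ) and Cook's distance rather than deleting it automatically; refit with and without it and report both if conclusions differ.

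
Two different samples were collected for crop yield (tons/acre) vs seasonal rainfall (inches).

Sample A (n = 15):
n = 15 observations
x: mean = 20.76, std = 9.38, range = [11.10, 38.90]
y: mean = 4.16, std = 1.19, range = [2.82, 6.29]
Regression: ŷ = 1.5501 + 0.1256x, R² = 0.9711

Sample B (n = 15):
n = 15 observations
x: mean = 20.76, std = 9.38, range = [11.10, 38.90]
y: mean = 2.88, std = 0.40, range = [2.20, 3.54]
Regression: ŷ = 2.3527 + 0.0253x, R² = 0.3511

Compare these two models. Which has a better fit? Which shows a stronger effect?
Model A has the better fit (R² = 0.9711 vs 0.3511). Model A shows the stronger effect (|β₁| = 0.1256 vs 0.0253).

Model Comparison:

Fit — compare R²:
- Model A: R² = 0.9711 → 97.11% of variance in crop yield explained
- Model B: R² = 0.3511 → 35.11% of variance in crop yield explained
- 0.9711 > 0.3511 → Model A has the better fit

Effect size (slope magnitude):
- Model A: β₁ = 0.1256 → predicted crop yield rises 0.1256 tons/acre per additional inch of rainfall
- Model B: β₁ = 0.0253 → predicted crop yield rises 0.0253 tons/acre per additional inch of rainfall
- |0.1256| > |0.0253| → Model A shows the stronger marginal effect

Notes:
- A better fit (higher R²) doesn't necessarily mean a more important relationship.
- The two samples could reflect different populations, time periods, or measurement quality.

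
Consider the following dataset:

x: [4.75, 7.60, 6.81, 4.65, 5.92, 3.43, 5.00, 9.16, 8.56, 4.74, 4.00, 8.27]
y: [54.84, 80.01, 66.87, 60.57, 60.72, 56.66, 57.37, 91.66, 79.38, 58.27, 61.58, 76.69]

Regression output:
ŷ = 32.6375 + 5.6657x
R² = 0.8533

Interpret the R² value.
R² = 0.8533 means 85.33% of the variation in y is explained by the linear relationship with x. This indicates a strong fit.

The coefficient of determination R² is the fraction of the total variation in y that the fitted line accounts for.

Here R² = 0.8533:
- Explained: 85.33% of the variation in y
- Unexplained (residual): 100% − 85.33% = 14.67%
- Rule of thumb (below 0.3 weak; 0.3 to below 0.7 moderate; 0.7 and above strong) → strong

Note: R² says nothing about causation, and a high R² does not by itself mean the linear form is appropriate — check the residuals.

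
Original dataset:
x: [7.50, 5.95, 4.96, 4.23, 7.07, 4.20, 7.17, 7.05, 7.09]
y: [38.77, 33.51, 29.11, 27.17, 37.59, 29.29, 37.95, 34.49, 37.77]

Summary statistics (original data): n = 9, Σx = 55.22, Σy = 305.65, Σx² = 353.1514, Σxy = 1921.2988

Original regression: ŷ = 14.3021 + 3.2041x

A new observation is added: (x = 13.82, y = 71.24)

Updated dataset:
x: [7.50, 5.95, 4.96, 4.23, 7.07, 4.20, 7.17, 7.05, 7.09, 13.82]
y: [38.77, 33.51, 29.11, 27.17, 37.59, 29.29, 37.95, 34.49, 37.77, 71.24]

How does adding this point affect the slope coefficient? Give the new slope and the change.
New slope β₁ = 4.5011 versus 3.2041 before: a change of +1.2970 (+40.5%).

x = 13.82 lies well outside the original x-range [4.20, 7.50] (x̄ ≈ 6.14), so this observation has high leverage and can move the slope substantially.

Step 1: Update the sums with the new point (n goes from 9 to 10)
Σx  = 55.22 + 13.82 = 69.04
Σy  = 305.65 + 71.24 = 376.89
Σx² = 353.1514 + 13.82² = 353.1514 + 190.9924 = 544.1438
Σxy = 1921.2988 + 13.82×71.24 = 1921.2988 + 984.5368 = 2905.8356

Step 2: Recompute the slope with b₁ = (nΣxy − ΣxΣy) / (nΣx² − (Σx)²)
Numerator   = 10×2905.8356 − 69.04×376.89 = 29058.3560 − 26020.4856 = 3037.8704
Denominator = 10×544.1438 − 69.04² = 5441.4380 − 4766.5216 = 674.9164
b₁(new) = 3037.8704 / 674.9164 = 4.5011

(Same formula on the original sums: (9×1921.2988 − 55.22×305.65) / (9×353.1514 − 55.22²) = 413.6962 / 129.1142 = 3.2041, matching the given fit.)

Step 3: Change in slope
Δβ₁ = 4.5011 − 3.2041 = +1.2970
Relative change = +1.2970 / 3.2041 × 100% = +40.5%
→ the slope increases when the point is added.

A high-leverage point only changes the slope if it is off the original line; here y = 71.24 is above the original trend, so the slope increases.
In practice: examine leverage (hᵢ) and Cook's distance rather than deleting it automatically.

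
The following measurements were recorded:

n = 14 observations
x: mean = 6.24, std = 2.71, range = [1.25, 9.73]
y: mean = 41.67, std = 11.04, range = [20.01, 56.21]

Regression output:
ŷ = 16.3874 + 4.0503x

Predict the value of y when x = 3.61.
ŷ = 31.0090

To predict y for x = 3.61, substitute into the regression equation:

ŷ = 16.3874 + 4.0503 × 3.61
ŷ = 16.3874 + 14.6216
ŷ = 31.0090

This is the fitted mean response at that x — an individual observation would come with a wider prediction interval.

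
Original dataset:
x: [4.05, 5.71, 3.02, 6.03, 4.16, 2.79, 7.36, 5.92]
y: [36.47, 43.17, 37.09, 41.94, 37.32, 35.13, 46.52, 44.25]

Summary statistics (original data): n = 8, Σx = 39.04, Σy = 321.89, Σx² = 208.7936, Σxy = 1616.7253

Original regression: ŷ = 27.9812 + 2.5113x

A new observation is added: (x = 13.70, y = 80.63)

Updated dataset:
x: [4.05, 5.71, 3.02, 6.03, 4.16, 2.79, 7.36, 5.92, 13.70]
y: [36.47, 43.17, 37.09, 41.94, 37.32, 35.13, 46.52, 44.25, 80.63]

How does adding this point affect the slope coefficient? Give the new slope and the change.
Adding the point moves β₁ from 2.5113 to 4.1473, i.e. it increases by 1.6360 (+65.1%).

The new point has HIGH LEVERAGE: x = 13.70 is far from the original mean x̄ = 39.04/8 ≈ 4.88 (original range [2.79, 7.36]).

Step 1: Update the sums with the new point (n goes from 8 to 9)
Σx  = 39.04 + 13.70 = 52.74
Σy  = 321.89 + 80.63 = 402.52
Σx² = 208.7936 + 13.70² = 208.7936 + 187.6900 = 396.4836
Σxy = 1616.7253 + 13.70×80.63 = 1616.7253 + 1104.6310 = 2721.3563

Step 2: Recompute the slope with b₁ = (nΣxy − ΣxΣy) / (nΣx² − (Σx)²)
Numerator   = 9×2721.3563 − 52.74×402.52 = 24492.2067 − 21228.9048 = 3263.3019
Denominator = 9×396.4836 − 52.74² = 3568.3524 − 2781.5076 = 786.8448
b₁(new) = 3263.3019 / 786.8448 = 4.1473

(Same formula on the original sums: (8×1616.7253 − 39.04×321.89) / (8×208.7936 − 39.04²) = 367.2168 / 146.2272 = 2.5113, matching the given fit.)

Step 3: Change in slope
Δβ₁ = 4.1473 − 2.5113 = +1.6360
Relative change = +1.6360 / 2.5113 × 100% = +65.1%
→ the slope increases when the point is added.

A high-leverage point only changes the slope if it is off the original line; here y = 80.63 is above the original trend, so the slope increases.
In practice: check such a point for data-entry or measurement error; investigate whether it comes from the same population as the rest of the sample.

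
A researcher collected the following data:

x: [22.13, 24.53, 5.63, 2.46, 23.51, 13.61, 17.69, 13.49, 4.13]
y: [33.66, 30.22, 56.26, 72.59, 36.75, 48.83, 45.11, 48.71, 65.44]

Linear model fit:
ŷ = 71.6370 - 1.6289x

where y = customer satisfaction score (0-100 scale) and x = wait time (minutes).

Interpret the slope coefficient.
For each additional minute of wait time, predicted satisfaction score decreases by approximately 1.6289 points.

The slope coefficient β₁ = -1.6289 represents the marginal effect of wait time on satisfaction score.

Interpretation:
- Wait time up by 1 minute → predicted satisfaction score decreases by 1.6289 points
- This is a linear approximation: the same per-unit change is assumed across the whole observed x range

The intercept β₀ = 71.6370 is the predicted satisfaction score when wait time = 0; since the smallest observed x is 2.46, this is an extrapolation and mainly anchors the line.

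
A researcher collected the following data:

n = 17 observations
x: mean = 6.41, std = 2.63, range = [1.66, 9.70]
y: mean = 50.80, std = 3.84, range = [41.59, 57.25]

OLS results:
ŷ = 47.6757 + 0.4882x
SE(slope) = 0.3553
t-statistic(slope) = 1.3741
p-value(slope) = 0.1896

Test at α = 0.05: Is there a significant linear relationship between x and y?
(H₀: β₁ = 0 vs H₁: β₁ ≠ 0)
p-value = 0.1896 ≥ α = 0.05, so we fail to reject H₀. The relationship is not significant.

Hypothesis test for the slope coefficient:

H₀: β₁ = 0 (no linear relationship)
H₁: β₁ ≠ 0 (linear relationship exists)

Test statistic: t = β̂₁ / SE(β̂₁) = 0.4882 / 0.3553 = 1.3741

With df = 15, the two-sided p-value for |t| = 1.3741 is 0.1896.

Decision rule: reject H₀ if p-value < α.
p-value = 0.1896 ≥ α = 0.05 → fail to reject H₀.

Conclusion: the linear association between x and y is not significant at the 5% level.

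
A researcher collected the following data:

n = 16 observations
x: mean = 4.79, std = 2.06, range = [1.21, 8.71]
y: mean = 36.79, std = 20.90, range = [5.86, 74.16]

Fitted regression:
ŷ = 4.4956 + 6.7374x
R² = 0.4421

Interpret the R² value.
About 44.21% of the variability in y is accounted for by the regression on x (R² = 0.4421) — a moderate linear fit.

The coefficient of determination R² is the fraction of the total variation in y that the fitted line accounts for.

Here R² = 0.4421:
- Explained: 44.21% of the variation in y
- Unexplained (residual): 100% − 44.21% = 55.79%
- Rule of thumb (below 0.3 weak; 0.3 to below 0.7 moderate; 0.7 and above strong) → moderate

Note: R² says nothing about causation, and a high R² does not by itself mean the linear form is appropriate — check the residuals.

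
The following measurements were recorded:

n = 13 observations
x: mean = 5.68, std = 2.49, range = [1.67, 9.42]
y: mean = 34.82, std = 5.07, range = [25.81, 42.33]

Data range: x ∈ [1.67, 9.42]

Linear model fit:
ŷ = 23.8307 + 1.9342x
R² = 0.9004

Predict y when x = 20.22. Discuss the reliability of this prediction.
ŷ = 62.9402 (extrapolation — x = 20.22 lies outside [1.67, 9.42], so reliability is low).

Prediction calculation:
ŷ = 23.8307 + 1.9342 × 20.22
ŷ = 62.9402

Reliability:
- Data range: x ∈ [1.67, 9.42]
- Prediction point: x = 20.22 is 10.80 units above the observed range → this is EXTRAPOLATION, not interpolation

Why that matters here:
- There are no observations near this x to validate the fitted line there
- The standard error of prediction grows with (x − x̄)², and x = 20.22 is far from x̄ = 5.68

Report the number if required, but flag clearly that it is an extrapolation.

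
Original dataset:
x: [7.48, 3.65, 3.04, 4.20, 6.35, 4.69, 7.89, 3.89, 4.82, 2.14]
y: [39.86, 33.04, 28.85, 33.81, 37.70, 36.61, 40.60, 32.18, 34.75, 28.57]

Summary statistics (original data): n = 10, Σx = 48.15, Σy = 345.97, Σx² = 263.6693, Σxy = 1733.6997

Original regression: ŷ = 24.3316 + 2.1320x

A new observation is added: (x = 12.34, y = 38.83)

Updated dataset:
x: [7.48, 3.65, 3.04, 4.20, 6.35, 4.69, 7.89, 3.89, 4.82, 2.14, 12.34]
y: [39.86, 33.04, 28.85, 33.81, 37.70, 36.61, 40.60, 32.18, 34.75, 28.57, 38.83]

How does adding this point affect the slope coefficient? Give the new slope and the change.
The slope changes from 2.1320 to 1.1621 (change of -0.9699, or -45.5%).

x = 12.34 lies well outside the original x-range [2.14, 7.89] (x̄ ≈ 4.82), so this observation has high leverage and can move the slope substantially.

Step 1: Update the sums with the new point (n goes from 10 to 11)
Σx  = 48.15 + 12.34 = 60.49
Σy  = 345.97 + 38.83 = 384.80
Σx² = 263.6693 + 12.34² = 263.6693 + 152.2756 = 415.9449
Σxy = 1733.6997 + 12.34×38.83 = 1733.6997 + 479.1622 = 2212.8619

Step 2: Recompute the slope with b₁ = (nΣxy − ΣxΣy) / (nΣx² − (Σx)²)
Numerator   = 11×2212.8619 − 60.49×384.80 = 24341.4809 − 23276.5520 = 1064.9289
Denominator = 11×415.9449 − 60.49² = 4575.3939 − 3659.0401 = 916.3538
b₁(new) = 1064.9289 / 916.3538 = 1.1621

(Same formula on the original sums: (10×1733.6997 − 48.15×345.97) / (10×263.6693 − 48.15²) = 678.5415 / 318.2705 = 2.1320, matching the given fit.)

Step 3: Change in slope
Δβ₁ = 1.1621 − 2.1320 = -0.9699
Relative change = -0.9699 / 2.1320 × 100% = -45.5%
→ the slope decreases when the point is added.

A high-leverage point only changes the slope if it is off the original line; here y = 38.83 is below the original trend, so the slope decreases.
In practice: check such a point for data-entry or measurement error; examine leverage (hᵢ) and Cook's distance rather than deleting it automatically.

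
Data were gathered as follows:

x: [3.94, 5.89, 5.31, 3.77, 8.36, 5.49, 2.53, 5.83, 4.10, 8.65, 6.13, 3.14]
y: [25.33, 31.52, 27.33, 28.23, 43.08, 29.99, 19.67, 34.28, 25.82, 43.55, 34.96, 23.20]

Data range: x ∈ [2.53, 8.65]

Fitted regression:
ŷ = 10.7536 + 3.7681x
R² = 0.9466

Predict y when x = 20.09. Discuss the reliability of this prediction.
ŷ = 86.4547, but this is extrapolation (above the data range [2.53, 8.65]) and may be unreliable.

Prediction calculation:
ŷ = 10.7536 + 3.7681 × 20.09
ŷ = 86.4547

Reliability:
- Data range: x ∈ [2.53, 8.65]
- Prediction point: x = 20.09 is 11.44 units above the observed range → this is EXTRAPOLATION, not interpolation

Why that matters here:
- The linear relationship may not hold outside the observed range
- Real relationships often flatten, saturate, or turn nonlinear at extremes
- There are no observations near this x to validate the fitted line there

The R² = 0.9466 only validates the fit within [2.53, 8.65]; treat ŷ = 86.4547 with caution.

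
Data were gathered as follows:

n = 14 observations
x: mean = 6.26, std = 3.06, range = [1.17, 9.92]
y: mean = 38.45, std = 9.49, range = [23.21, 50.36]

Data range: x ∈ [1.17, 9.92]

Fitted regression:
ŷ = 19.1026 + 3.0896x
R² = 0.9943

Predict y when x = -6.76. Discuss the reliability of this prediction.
The equation gives ŷ = -1.7831; however x = -6.76 is 7.93 units below the observed range, so this extrapolated value should not be trusted.

Prediction calculation:
ŷ = 19.1026 + 3.0896 × (-6.76)
ŷ = -1.7831

Reliability:
- Data range: x ∈ [1.17, 9.92]
- Prediction point: x = -6.76 is 7.93 units below the observed range → this is EXTRAPOLATION, not interpolation

Why that matters here:
- R² describes fit only over the sampled x values; it says nothing about behaviour beyond them
- The linear relationship may not hold outside the observed range
- Real relationships often flatten, saturate, or turn nonlinear at extremes

A defensible statement: 'if the linear trend continued to x = -6.76, y would be about -1.7831' — the premise is untested.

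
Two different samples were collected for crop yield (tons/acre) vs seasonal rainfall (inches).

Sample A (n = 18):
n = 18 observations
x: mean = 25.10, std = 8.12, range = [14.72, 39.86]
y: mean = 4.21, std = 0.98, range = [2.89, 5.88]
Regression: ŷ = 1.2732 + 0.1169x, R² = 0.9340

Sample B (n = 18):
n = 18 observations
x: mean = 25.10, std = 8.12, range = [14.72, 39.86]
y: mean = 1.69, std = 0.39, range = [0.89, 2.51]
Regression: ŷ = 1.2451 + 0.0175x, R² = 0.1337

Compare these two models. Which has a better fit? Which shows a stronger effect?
Model A has the better fit (R² = 0.9340 vs 0.1337). Model A shows the stronger effect (|β₁| = 0.1169 vs 0.0175).

Model Comparison:

Which explains more variance? (R²)
- Model A: R² = 0.9340 → 93.40% of variance in crop yield explained
- Model B: R² = 0.1337 → 13.37% of variance in crop yield explained
- 0.9340 > 0.1337 → Model A has the better fit

Strength of effect — compare |β₁|:
- Model A: β₁ = 0.1169 → predicted crop yield rises 0.1169 tons/acre per additional inch of rainfall
- Model B: β₁ = 0.0175 → predicted crop yield rises 0.0175 tons/acre per additional inch of rainfall
- |0.1169| > |0.0175| → Model A shows the stronger marginal effect

Note: A steeper slope doesn't make a better model if the scatter around the line is large.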